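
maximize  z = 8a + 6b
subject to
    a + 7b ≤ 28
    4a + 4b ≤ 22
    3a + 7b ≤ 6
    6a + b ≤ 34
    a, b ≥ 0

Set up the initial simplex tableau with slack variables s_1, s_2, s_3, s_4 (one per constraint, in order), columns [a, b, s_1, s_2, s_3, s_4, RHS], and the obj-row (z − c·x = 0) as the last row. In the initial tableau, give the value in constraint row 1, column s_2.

0

Slack s_2 belongs to constraint 2; its column is the unit vector e_2, so the entry in row 1 is 0.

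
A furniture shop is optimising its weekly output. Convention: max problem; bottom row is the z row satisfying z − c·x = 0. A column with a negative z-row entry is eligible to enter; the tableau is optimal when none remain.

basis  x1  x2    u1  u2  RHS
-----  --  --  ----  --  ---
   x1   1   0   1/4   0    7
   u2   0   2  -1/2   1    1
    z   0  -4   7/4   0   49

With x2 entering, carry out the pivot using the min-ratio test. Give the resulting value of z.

Ratio test on column x2 — row 1: entry 0 ≤ 0; row 2: 1/2 = 1/2. Minimum is 1/2 at row 2 (u2 leaves); pivot element 2.
Pivot on row 2; the z-row RHS becomes 49 − (-4)·(1/2) = 51.

51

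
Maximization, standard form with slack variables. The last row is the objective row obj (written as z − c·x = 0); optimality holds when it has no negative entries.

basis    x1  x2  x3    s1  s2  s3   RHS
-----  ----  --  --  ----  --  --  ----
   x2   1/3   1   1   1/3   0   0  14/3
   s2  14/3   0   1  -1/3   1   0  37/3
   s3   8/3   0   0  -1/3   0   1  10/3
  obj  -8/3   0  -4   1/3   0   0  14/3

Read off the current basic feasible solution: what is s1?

0

s1 is not in the basis, so in the current basic feasible solution s1 = 0.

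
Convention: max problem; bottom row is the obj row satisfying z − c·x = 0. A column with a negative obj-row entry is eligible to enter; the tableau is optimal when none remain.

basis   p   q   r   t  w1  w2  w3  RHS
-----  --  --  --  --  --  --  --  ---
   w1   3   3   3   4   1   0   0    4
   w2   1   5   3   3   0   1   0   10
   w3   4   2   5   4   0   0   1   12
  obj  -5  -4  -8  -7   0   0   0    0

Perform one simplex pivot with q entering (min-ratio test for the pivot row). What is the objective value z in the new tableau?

Ratio test on column q — row 1: 4/3 = 4/3; row 2: 10/5 = 2; row 3: 12/2 = 6. Minimum is 4/3 at row 1 (w1 leaves); pivot element 3.
Pivot on row 1; the obj-row RHS becomes 0 − (-4)·(4/3) = 16/3.

16/3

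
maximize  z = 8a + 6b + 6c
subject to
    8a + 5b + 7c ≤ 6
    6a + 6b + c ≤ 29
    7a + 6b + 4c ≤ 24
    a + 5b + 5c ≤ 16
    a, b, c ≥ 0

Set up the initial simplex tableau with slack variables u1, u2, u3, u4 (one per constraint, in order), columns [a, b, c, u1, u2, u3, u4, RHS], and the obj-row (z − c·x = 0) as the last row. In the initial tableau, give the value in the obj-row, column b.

The obj-row carries the negated objective coefficients: the b entry is -6.

-6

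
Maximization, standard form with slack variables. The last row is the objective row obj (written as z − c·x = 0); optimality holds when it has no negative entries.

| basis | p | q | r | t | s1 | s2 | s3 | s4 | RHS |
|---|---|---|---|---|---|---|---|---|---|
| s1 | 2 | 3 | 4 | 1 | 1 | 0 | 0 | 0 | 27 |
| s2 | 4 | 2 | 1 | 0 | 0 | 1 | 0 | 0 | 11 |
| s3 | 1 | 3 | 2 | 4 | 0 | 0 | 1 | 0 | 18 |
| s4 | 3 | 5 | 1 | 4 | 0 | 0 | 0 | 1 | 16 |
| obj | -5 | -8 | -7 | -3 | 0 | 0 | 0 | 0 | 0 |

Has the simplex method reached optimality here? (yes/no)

The obj-row has a negative entry -8 in column q, so it is not optimal.

no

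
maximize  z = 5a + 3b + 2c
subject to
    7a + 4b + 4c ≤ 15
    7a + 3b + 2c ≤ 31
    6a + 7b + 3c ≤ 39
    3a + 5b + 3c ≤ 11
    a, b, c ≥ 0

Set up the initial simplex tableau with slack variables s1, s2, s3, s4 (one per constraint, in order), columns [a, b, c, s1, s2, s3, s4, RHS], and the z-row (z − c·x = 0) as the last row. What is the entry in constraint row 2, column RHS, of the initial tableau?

The RHS of constraint 2 is b_2 = 31.

31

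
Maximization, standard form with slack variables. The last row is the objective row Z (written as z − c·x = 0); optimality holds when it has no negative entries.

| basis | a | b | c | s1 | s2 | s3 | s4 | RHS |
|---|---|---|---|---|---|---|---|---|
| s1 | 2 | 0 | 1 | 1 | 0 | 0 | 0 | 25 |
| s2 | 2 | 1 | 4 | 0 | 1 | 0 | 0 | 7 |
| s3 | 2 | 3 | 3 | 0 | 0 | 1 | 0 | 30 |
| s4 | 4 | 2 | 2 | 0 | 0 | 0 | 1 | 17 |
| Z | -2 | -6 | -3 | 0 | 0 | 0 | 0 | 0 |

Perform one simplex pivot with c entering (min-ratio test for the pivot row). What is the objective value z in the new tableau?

21/4

Ratio test on column c — row 1: 25/1 = 25; row 2: 7/4 = 7/4; row 3: 30/3 = 10; row 4: 17/2 = 17/2. Minimum is 7/4 at row 2 (s2 leaves); pivot element 4.
Pivot on row 2; the Z-row RHS becomes 0 − (-3)·(7/4) = 21/4.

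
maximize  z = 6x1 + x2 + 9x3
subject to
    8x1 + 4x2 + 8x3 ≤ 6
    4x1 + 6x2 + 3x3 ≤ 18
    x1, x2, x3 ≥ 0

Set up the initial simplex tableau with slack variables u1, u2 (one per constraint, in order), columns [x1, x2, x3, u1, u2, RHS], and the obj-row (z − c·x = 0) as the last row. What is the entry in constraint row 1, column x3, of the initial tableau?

8

Constraint 1 has coefficient 8 on x3.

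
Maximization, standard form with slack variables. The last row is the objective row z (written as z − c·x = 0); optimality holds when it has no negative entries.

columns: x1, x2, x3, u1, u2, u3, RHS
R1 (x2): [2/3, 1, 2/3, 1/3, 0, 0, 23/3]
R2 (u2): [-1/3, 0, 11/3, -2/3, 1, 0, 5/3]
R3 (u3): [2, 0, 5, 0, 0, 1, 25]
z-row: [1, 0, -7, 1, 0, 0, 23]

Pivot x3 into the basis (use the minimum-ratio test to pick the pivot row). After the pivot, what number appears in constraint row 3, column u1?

10/11

Ratio test on column x3 — row 1: (23/3)/(2/3) = 23/2; row 2: (5/3)/(11/3) = 5/11; row 3: 25/5 = 5. Minimum is 5/11 at row 2 (u2 leaves); pivot element 11/3.
Divide row 2 by 11/3; eliminate column x3 from the other rows.
Row 3 update in column u1: 0 − 5·(-2/11) = 10/11.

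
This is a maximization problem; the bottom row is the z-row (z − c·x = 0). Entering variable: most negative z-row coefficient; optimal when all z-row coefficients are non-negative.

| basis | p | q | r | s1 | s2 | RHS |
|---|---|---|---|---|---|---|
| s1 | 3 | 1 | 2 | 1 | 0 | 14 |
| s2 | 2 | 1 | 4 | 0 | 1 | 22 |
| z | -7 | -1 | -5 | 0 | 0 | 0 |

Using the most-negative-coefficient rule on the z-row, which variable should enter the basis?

Negative z-row entries: p: -7, q: -1, r: -5.
The most negative is -7 in column p, so p enters.

p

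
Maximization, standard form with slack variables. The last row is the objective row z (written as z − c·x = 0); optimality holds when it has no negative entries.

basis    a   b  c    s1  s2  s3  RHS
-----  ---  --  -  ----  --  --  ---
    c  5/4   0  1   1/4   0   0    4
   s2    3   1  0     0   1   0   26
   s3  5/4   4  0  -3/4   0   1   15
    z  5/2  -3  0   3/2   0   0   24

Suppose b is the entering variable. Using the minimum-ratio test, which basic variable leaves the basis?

s3

Column b entries and ratios — c: 0 ≤ 0, skip; s2: 26/1 = 26; s3: 15/4 = 15/4.
Smallest ratio is 15/4 in the row of s3, so s3 leaves.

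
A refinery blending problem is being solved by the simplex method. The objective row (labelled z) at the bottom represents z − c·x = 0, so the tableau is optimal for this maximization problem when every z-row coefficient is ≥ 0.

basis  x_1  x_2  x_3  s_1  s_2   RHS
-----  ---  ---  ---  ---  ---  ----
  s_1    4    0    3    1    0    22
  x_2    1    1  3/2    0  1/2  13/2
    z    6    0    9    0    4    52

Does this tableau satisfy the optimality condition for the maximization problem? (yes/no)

Every z-row coefficient is ≥ 0, so the tableau is optimal.

yes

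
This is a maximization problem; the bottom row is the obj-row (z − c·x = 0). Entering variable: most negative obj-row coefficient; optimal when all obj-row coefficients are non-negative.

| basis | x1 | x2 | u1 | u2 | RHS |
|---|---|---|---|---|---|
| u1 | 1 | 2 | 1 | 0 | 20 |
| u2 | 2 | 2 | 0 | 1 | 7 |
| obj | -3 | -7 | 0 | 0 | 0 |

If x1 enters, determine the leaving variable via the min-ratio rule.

Column x1 entries and ratios — u1: 20/1 = 20; u2: 7/2 = 7/2.
Smallest ratio is 7/2 in the row of u2, so u2 leaves.

u2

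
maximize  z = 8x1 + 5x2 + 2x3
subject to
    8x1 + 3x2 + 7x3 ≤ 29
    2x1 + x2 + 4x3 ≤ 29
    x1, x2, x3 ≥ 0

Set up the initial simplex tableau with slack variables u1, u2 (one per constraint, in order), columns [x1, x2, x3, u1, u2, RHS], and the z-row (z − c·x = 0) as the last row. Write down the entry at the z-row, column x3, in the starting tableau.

-2

The z-row carries the negated objective coefficients: the x3 entry is -2.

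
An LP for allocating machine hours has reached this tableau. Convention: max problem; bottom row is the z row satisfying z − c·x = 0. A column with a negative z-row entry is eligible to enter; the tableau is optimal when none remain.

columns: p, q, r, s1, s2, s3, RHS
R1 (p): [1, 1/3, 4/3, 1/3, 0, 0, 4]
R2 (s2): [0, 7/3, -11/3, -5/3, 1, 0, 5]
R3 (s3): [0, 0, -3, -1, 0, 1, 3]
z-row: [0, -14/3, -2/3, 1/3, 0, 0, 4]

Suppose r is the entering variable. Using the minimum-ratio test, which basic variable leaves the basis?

p

Column r entries and ratios — p: 4/(4/3) = 3; s2: -11/3 ≤ 0, skip; s3: -3 ≤ 0, skip.
Smallest ratio is 3 in the row of p, so p leaves.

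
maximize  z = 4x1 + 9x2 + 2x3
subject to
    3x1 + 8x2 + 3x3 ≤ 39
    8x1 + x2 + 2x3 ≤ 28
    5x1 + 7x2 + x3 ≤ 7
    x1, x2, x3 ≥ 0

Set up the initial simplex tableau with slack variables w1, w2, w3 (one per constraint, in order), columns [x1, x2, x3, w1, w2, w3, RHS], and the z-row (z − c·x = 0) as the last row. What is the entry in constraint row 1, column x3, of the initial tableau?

Constraint 1 has coefficient 3 on x3.

3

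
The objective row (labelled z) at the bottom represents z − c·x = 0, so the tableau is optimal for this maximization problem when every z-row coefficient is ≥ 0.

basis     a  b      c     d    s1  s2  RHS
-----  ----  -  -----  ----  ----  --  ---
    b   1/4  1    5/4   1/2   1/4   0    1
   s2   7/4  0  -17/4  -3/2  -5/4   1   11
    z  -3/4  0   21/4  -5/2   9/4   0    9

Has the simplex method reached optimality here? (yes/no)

The z-row has a negative entry -5/2 in column d, so it is not optimal.

no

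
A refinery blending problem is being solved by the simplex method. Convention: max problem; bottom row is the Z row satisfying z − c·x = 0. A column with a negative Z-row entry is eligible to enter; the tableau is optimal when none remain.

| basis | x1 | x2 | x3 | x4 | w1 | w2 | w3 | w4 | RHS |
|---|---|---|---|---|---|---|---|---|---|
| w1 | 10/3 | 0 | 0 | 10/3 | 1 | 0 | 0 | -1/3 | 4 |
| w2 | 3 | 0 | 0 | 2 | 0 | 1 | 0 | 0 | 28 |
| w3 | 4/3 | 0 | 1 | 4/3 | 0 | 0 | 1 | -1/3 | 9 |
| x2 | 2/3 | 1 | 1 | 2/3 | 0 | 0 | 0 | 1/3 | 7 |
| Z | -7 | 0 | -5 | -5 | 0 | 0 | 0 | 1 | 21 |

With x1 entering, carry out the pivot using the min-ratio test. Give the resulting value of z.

147/5

Ratio test on column x1 — row 1: 4/(10/3) = 6/5; row 2: 28/3 = 28/3; row 3: 9/(4/3) = 27/4; row 4: 7/(2/3) = 21/2. Minimum is 6/5 at row 1 (w1 leaves); pivot element 10/3.
Pivot on row 1; the Z-row RHS becomes 21 − (-7)·(6/5) = 147/5.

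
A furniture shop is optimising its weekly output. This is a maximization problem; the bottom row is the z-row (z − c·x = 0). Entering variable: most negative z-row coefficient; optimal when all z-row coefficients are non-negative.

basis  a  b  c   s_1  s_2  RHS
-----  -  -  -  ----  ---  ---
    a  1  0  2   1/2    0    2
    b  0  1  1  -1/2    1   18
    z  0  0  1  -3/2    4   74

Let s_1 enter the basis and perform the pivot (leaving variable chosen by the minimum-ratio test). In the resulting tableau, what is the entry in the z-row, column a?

Ratio test on column s_1 — row 1: 2/(1/2) = 4; row 2: entry -1/2 ≤ 0. Minimum is 4 at row 1 (a leaves); pivot element 1/2.
Divide row 1 by 1/2; eliminate column s_1 from the other rows.
z-row update in column a: 0 − (-3/2)·2 = 3.

3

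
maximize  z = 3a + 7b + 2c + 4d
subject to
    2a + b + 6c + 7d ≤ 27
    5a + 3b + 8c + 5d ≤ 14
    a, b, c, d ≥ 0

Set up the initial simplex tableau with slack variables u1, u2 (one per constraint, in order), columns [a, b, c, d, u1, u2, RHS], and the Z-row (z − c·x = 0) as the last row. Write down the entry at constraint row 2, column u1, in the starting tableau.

Slack u1 belongs to constraint 1; its column is the unit vector e_1, so the entry in row 2 is 0.

0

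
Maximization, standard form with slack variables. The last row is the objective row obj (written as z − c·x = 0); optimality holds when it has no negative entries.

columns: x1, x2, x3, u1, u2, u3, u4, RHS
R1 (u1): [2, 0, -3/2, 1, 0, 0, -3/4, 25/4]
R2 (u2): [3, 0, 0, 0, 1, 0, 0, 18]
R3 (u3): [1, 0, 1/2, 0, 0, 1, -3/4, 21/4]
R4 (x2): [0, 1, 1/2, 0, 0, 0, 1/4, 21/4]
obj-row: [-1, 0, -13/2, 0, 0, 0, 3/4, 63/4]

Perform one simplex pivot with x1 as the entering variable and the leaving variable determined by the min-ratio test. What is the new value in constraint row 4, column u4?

Ratio test on column x1 — row 1: (25/4)/2 = 25/8; row 2: 18/3 = 6; row 3: (21/4)/1 = 21/4; row 4: entry 0 ≤ 0. Minimum is 25/8 at row 1 (u1 leaves); pivot element 2.
Divide row 1 by 2; eliminate column x1 from the other rows.
Row 4 update in column u4: 1/4 − 0·(-3/8) = 1/4.

1/4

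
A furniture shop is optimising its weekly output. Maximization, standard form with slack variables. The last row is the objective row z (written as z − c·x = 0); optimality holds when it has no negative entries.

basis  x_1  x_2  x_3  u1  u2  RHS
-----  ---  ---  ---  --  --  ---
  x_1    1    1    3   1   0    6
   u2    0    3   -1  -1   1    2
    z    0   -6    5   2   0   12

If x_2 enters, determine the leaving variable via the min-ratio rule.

u2

Column x_2 entries and ratios — x_1: 6/1 = 6; u2: 2/3 = 2/3.
Smallest ratio is 2/3 in the row of u2, so u2 leaves.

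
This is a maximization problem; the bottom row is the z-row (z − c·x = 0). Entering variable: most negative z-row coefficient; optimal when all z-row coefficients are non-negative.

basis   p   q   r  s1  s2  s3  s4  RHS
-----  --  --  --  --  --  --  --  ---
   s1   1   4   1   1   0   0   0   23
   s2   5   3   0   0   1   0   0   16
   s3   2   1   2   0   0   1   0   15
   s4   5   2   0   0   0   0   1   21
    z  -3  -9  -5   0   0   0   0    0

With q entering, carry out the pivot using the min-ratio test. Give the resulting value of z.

Ratio test on column q — row 1: 23/4 = 23/4; row 2: 16/3 = 16/3; row 3: 15/1 = 15; row 4: 21/2 = 21/2. Minimum is 16/3 at row 2 (s2 leaves); pivot element 3.
Pivot on row 2; the z-row RHS becomes 0 − (-9)·(16/3) = 48.

48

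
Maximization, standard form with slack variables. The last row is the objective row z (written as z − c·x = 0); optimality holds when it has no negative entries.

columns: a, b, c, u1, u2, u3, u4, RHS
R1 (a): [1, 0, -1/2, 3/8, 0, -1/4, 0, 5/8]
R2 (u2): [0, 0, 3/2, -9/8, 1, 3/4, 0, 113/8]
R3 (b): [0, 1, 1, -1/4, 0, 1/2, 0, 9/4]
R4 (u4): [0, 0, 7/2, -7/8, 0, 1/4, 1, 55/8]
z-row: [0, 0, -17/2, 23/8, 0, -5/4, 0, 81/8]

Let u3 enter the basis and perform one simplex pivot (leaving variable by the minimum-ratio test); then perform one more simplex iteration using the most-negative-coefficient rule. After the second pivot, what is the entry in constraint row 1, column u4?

Ratio test on column u3 — row 1: entry -1/4 ≤ 0; row 2: (113/8)/(3/4) = 113/6; row 3: (9/4)/(1/2) = 9/2; row 4: (55/8)/(1/4) = 55/2. Minimum is 9/2 at row 3 (b leaves); pivot element 1/2.
Divide row 3 by 1/2; eliminate column u3 from the other rows.
Second iteration: most negative z-row entry is -6 in column c, so c enters.
Ratio test on column c — row 1: entry 0 ≤ 0; row 2: entry 0 ≤ 0; row 3: (9/2)/2 = 9/4; row 4: (23/4)/3 = 23/12. Minimum is 23/12 at row 4 (u4 leaves); pivot element 3.
Divide row 4 by 3; eliminate column c from the other rows.
After both pivots, the entry at constraint row 1, column u4 is 0.

0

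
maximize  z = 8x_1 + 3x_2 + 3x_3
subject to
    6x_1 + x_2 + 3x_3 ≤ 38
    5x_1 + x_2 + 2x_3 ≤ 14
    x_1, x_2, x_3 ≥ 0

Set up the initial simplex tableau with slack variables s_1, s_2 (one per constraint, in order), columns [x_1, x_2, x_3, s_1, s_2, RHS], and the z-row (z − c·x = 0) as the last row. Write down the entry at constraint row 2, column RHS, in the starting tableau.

14

The RHS of constraint 2 is b_2 = 14.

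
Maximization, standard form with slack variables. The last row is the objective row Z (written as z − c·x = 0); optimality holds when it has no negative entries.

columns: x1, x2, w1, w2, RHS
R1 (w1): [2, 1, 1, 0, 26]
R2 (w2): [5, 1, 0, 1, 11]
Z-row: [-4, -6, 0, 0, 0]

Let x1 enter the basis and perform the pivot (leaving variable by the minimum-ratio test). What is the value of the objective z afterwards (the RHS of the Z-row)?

Ratio test on column x1 — row 1: 26/2 = 13; row 2: 11/5 = 11/5. Minimum is 11/5 at row 2 (w2 leaves); pivot element 5.
Pivot on row 2; the Z-row RHS becomes 0 − (-4)·(11/5) = 44/5.

44/5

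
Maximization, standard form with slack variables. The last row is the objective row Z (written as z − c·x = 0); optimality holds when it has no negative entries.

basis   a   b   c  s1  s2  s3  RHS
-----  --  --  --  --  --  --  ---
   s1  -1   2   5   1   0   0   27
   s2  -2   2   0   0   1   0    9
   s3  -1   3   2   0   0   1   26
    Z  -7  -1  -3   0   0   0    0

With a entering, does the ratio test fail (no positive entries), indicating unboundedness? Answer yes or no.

yes

Every constraint-row entry in column a is ≤ 0, so increasing a is unbounded.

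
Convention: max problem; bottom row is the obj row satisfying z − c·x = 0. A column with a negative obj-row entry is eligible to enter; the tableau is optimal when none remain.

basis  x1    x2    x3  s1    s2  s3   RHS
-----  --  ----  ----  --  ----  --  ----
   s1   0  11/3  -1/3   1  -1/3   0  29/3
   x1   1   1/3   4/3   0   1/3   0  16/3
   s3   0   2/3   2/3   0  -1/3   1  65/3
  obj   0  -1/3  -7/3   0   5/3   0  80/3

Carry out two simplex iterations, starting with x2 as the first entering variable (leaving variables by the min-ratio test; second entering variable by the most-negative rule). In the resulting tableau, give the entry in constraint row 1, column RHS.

Ratio test on column x2 — row 1: (29/3)/(11/3) = 29/11; row 2: (16/3)/(1/3) = 16; row 3: (65/3)/(2/3) = 65/2. Minimum is 29/11 at row 1 (s1 leaves); pivot element 11/3.
Divide row 1 by 11/3; eliminate column x2 from the other rows.
Second iteration: most negative obj-row entry is -26/11 in column x3, so x3 enters.
Ratio test on column x3 — row 1: entry -1/11 ≤ 0; row 2: (49/11)/(15/11) = 49/15; row 3: (219/11)/(8/11) = 219/8. Minimum is 49/15 at row 2 (x1 leaves); pivot element 15/11.
Divide row 2 by 15/11; eliminate column x3 from the other rows.
After both pivots, the entry at constraint row 1, column RHS is 44/15.

44/15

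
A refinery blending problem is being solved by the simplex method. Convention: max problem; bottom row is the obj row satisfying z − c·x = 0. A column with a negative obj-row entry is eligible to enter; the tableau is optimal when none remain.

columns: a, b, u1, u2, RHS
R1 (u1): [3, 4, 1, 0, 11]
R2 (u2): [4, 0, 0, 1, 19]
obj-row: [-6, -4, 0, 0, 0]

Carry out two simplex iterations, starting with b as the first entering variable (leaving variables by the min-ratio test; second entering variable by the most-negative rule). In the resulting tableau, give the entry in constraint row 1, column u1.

Ratio test on column b — row 1: 11/4 = 11/4; row 2: entry 0 ≤ 0. Minimum is 11/4 at row 1 (u1 leaves); pivot element 4.
Divide row 1 by 4; eliminate column b from the other rows.
Second iteration: most negative obj-row entry is -3 in column a, so a enters.
Ratio test on column a — row 1: (11/4)/(3/4) = 11/3; row 2: 19/4 = 19/4. Minimum is 11/3 at row 1 (b leaves); pivot element 3/4.
Divide row 1 by 3/4; eliminate column a from the other rows.
After both pivots, the entry at constraint row 1, column u1 is 1/3.

1/3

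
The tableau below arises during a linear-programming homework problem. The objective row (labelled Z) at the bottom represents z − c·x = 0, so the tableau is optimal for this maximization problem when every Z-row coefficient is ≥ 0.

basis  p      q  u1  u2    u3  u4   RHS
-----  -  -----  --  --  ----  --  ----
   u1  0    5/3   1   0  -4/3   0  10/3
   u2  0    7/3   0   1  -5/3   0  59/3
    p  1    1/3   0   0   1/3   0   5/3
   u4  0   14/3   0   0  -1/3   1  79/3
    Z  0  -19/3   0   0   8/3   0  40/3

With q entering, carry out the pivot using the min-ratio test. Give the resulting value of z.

26

Ratio test on column q — row 1: (10/3)/(5/3) = 2; row 2: (59/3)/(7/3) = 59/7; row 3: (5/3)/(1/3) = 5; row 4: (79/3)/(14/3) = 79/14. Minimum is 2 at row 1 (u1 leaves); pivot element 5/3.
Pivot on row 1; the Z-row RHS becomes 40/3 − (-19/3)·2 = 26.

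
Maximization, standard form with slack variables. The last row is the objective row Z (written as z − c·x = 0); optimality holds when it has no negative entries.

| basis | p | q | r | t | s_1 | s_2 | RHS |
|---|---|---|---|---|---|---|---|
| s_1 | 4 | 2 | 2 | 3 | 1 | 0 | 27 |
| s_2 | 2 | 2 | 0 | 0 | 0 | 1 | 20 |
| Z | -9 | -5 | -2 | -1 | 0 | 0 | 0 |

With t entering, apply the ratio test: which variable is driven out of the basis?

s_1

Column t entries and ratios — s_1: 27/3 = 9; s_2: 0 ≤ 0, skip.
Smallest ratio is 9 in the row of s_1, so s_1 leaves.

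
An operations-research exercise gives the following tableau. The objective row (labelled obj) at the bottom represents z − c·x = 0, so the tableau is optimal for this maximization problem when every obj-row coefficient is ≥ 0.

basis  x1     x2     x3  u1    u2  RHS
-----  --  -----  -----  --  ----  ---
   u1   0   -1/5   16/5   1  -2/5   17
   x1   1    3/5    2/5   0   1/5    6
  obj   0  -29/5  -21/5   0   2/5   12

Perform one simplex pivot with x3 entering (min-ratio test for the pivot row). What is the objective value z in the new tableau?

Ratio test on column x3 — row 1: 17/(16/5) = 85/16; row 2: 6/(2/5) = 15. Minimum is 85/16 at row 1 (u1 leaves); pivot element 16/5.
Pivot on row 1; the obj-row RHS becomes 12 − (-21/5)·(85/16) = 549/16.

549/16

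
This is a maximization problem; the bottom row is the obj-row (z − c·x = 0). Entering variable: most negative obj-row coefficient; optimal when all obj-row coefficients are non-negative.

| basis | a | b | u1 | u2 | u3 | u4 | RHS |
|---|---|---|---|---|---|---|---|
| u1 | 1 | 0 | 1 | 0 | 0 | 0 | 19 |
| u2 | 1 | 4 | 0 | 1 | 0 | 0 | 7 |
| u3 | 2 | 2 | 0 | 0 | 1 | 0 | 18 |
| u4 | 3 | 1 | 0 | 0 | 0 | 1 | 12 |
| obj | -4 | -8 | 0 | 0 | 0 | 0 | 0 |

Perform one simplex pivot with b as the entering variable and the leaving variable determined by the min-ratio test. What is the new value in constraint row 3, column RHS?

Ratio test on column b — row 1: entry 0 ≤ 0; row 2: 7/4 = 7/4; row 3: 18/2 = 9; row 4: 12/1 = 12. Minimum is 7/4 at row 2 (u2 leaves); pivot element 4.
Divide row 2 by 4; eliminate column b from the other rows.
Row 3 update in column RHS: 18 − 2·(7/4) = 29/2.

29/2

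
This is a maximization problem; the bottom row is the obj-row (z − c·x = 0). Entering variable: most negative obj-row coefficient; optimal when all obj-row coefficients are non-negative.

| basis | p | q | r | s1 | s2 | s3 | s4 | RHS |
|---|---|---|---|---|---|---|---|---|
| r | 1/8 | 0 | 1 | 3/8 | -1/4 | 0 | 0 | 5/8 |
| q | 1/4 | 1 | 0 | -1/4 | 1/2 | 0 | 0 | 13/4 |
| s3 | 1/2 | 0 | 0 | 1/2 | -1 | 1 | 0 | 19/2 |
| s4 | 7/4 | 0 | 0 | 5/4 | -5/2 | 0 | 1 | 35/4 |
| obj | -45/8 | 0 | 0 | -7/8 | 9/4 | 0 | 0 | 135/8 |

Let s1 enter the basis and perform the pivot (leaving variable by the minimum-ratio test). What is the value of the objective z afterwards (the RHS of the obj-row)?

Ratio test on column s1 — row 1: (5/8)/(3/8) = 5/3; row 2: entry -1/4 ≤ 0; row 3: (19/2)/(1/2) = 19; row 4: (35/4)/(5/4) = 7. Minimum is 5/3 at row 1 (r leaves); pivot element 3/8.
Pivot on row 1; the obj-row RHS becomes 135/8 − (-7/8)·(5/3) = 55/3.

55/3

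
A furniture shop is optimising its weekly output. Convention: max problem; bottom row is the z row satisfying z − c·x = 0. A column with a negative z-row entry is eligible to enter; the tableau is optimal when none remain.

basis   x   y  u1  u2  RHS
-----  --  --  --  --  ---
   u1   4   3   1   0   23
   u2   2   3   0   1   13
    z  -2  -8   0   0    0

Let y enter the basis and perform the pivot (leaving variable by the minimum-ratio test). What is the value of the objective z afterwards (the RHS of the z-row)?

104/3

Ratio test on column y — row 1: 23/3 = 23/3; row 2: 13/3 = 13/3. Minimum is 13/3 at row 2 (u2 leaves); pivot element 3.
Pivot on row 2; the z-row RHS becomes 0 − (-8)·(13/3) = 104/3.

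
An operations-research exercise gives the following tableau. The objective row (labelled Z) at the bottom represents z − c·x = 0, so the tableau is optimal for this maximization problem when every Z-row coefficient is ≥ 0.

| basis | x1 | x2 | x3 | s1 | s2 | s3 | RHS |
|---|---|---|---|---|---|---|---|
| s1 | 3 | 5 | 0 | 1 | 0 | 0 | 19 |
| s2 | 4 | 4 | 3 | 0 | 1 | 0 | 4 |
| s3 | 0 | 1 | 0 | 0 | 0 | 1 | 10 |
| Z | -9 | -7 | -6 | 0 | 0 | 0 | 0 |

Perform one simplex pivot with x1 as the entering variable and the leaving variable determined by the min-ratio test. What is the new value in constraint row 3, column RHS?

10

Ratio test on column x1 — row 1: 19/3 = 19/3; row 2: 4/4 = 1; row 3: entry 0 ≤ 0. Minimum is 1 at row 2 (s2 leaves); pivot element 4.
Divide row 2 by 4; eliminate column x1 from the other rows.
Row 3 update in column RHS: 10 − 0·1 = 10.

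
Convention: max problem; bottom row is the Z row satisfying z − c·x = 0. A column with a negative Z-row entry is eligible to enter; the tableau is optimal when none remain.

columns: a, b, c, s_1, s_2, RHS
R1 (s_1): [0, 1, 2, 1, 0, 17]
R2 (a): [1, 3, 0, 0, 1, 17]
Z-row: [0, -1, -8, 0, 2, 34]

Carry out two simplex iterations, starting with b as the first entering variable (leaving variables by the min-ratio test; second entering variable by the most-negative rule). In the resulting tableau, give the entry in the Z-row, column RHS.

85

Ratio test on column b — row 1: 17/1 = 17; row 2: 17/3 = 17/3. Minimum is 17/3 at row 2 (a leaves); pivot element 3.
Divide row 2 by 3; eliminate column b from the other rows.
Second iteration: most negative Z-row entry is -8 in column c, so c enters.
Ratio test on column c — row 1: (34/3)/2 = 17/3; row 2: entry 0 ≤ 0. Minimum is 17/3 at row 1 (s_1 leaves); pivot element 2.
Divide row 1 by 2; eliminate column c from the other rows.
After both pivots, the entry at the Z-row, column RHS is 85.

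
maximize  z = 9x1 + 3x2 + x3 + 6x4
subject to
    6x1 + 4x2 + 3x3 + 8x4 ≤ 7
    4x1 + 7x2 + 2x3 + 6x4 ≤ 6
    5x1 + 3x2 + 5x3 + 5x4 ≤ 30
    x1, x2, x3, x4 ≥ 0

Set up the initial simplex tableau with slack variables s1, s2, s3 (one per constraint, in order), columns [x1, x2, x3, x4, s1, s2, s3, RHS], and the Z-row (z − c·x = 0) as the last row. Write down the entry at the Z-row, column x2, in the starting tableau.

-3

The Z-row carries the negated objective coefficients: the x2 entry is -3.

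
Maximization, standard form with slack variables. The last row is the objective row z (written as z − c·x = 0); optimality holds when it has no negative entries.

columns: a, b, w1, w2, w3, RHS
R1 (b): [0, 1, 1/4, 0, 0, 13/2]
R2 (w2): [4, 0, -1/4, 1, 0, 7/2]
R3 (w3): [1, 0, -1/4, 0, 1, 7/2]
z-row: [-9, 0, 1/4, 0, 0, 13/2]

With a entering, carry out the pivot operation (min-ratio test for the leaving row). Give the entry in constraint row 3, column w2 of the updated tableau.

Ratio test on column a — row 1: entry 0 ≤ 0; row 2: (7/2)/4 = 7/8; row 3: (7/2)/1 = 7/2. Minimum is 7/8 at row 2 (w2 leaves); pivot element 4.
Divide row 2 by 4; eliminate column a from the other rows.
Row 3 update in column w2: 0 − 1·(1/4) = -1/4.

-1/4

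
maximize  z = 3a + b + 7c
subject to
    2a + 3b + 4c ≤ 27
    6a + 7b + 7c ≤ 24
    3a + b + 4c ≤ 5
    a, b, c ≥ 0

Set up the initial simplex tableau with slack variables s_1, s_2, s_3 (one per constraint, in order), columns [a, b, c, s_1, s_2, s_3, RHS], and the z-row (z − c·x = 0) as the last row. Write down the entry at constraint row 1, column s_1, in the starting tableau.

Slack s_1 belongs to constraint 1; its column is the unit vector e_1, so the entry in row 1 is 1.

1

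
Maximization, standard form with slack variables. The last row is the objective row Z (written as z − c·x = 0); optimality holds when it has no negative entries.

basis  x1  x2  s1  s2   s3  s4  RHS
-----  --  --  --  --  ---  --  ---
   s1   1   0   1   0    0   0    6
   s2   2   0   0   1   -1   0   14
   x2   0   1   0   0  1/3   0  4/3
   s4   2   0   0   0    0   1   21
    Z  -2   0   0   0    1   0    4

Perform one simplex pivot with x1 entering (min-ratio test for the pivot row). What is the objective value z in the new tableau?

Ratio test on column x1 — row 1: 6/1 = 6; row 2: 14/2 = 7; row 3: entry 0 ≤ 0; row 4: 21/2 = 21/2. Minimum is 6 at row 1 (s1 leaves); pivot element 1.
Pivot on row 1; the Z-row RHS becomes 4 − (-2)·6 = 16.

16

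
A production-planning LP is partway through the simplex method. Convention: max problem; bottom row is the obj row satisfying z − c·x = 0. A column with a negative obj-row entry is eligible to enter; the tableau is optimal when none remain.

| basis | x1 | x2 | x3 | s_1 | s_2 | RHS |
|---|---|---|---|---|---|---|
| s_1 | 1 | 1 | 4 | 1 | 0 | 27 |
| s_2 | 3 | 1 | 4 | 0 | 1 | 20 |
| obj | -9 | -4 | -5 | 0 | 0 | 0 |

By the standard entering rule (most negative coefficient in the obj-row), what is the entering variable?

x1

Negative obj-row entries: x1: -9, x2: -4, x3: -5.
The most negative is -9 in column x1, so x1 enters.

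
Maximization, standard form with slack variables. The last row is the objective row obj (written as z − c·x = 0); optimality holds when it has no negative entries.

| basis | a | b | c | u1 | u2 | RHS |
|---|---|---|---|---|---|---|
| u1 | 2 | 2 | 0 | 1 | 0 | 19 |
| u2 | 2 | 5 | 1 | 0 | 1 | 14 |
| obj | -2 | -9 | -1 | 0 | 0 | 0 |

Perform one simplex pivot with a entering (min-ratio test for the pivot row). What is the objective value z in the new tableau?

Ratio test on column a — row 1: 19/2 = 19/2; row 2: 14/2 = 7. Minimum is 7 at row 2 (u2 leaves); pivot element 2.
Pivot on row 2; the obj-row RHS becomes 0 − (-2)·7 = 14.

14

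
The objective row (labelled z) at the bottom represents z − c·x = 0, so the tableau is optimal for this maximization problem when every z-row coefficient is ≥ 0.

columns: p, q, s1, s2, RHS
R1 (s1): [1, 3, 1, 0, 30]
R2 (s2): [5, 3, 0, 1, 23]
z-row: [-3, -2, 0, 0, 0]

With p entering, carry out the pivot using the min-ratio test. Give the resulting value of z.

69/5

Ratio test on column p — row 1: 30/1 = 30; row 2: 23/5 = 23/5. Minimum is 23/5 at row 2 (s2 leaves); pivot element 5.
Pivot on row 2; the z-row RHS becomes 0 − (-3)·(23/5) = 69/5.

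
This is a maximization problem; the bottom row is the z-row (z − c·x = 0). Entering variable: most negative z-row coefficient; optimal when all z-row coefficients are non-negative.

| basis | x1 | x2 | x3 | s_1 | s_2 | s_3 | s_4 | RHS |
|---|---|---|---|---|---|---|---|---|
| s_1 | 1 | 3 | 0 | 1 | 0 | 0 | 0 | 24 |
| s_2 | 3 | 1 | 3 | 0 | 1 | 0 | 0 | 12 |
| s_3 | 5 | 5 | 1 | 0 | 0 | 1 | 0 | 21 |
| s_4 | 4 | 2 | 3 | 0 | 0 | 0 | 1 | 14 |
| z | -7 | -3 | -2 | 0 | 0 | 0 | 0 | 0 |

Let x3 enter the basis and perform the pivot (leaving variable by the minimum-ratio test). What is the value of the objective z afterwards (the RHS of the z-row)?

8

Ratio test on column x3 — row 1: entry 0 ≤ 0; row 2: 12/3 = 4; row 3: 21/1 = 21; row 4: 14/3 = 14/3. Minimum is 4 at row 2 (s_2 leaves); pivot element 3.
Pivot on row 2; the z-row RHS becomes 0 − (-2)·4 = 8.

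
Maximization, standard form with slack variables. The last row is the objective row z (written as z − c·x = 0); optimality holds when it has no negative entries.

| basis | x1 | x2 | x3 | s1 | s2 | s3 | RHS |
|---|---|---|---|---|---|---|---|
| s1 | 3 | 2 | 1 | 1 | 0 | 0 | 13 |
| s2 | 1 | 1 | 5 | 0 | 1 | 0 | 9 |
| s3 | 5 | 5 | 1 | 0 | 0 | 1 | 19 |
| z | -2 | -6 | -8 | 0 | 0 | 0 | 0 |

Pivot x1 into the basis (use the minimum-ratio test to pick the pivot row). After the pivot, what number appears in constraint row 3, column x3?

1/5

Ratio test on column x1 — row 1: 13/3 = 13/3; row 2: 9/1 = 9; row 3: 19/5 = 19/5. Minimum is 19/5 at row 3 (s3 leaves); pivot element 5.
Divide row 3 by 5; eliminate column x1 from the other rows.
In the new row 3, the x3 entry is the old entry divided by the pivot: 1/5 = 1/5.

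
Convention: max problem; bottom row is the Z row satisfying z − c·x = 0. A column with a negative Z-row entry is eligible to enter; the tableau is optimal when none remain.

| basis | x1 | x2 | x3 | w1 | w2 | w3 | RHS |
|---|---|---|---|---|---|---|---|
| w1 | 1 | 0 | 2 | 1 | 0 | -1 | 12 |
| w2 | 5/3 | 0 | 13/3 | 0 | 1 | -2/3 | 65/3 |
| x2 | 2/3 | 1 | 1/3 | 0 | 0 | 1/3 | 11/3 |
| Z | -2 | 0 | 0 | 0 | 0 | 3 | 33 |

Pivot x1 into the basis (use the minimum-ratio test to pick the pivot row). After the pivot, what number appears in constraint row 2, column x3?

7/2

Ratio test on column x1 — row 1: 12/1 = 12; row 2: (65/3)/(5/3) = 13; row 3: (11/3)/(2/3) = 11/2. Minimum is 11/2 at row 3 (x2 leaves); pivot element 2/3.
Divide row 3 by 2/3; eliminate column x1 from the other rows.
Row 2 update in column x3: 13/3 − (5/3)·(1/2) = 7/2.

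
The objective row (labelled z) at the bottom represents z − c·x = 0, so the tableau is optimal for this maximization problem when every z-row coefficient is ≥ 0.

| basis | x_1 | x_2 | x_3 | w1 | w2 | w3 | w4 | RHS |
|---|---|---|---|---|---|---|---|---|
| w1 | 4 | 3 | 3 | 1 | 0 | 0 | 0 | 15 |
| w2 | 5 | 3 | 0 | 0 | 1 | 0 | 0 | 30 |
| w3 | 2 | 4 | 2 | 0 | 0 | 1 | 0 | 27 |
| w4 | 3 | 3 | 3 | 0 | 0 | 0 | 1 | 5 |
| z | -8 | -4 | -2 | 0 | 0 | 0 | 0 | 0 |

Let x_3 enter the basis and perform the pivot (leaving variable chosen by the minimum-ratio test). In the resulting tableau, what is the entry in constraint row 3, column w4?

Ratio test on column x_3 — row 1: 15/3 = 5; row 2: entry 0 ≤ 0; row 3: 27/2 = 27/2; row 4: 5/3 = 5/3. Minimum is 5/3 at row 4 (w4 leaves); pivot element 3.
Divide row 4 by 3; eliminate column x_3 from the other rows.
Row 3 update in column w4: 0 − 2·(1/3) = -2/3.

-2/3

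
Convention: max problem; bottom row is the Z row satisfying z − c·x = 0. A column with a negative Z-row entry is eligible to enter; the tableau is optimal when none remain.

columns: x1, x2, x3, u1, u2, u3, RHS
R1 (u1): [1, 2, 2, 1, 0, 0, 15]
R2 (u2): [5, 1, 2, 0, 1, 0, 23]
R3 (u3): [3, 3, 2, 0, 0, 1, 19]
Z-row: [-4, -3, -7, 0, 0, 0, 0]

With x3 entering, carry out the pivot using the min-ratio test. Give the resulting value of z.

105/2

Ratio test on column x3 — row 1: 15/2 = 15/2; row 2: 23/2 = 23/2; row 3: 19/2 = 19/2. Minimum is 15/2 at row 1 (u1 leaves); pivot element 2.
Pivot on row 1; the Z-row RHS becomes 0 − (-7)·(15/2) = 105/2.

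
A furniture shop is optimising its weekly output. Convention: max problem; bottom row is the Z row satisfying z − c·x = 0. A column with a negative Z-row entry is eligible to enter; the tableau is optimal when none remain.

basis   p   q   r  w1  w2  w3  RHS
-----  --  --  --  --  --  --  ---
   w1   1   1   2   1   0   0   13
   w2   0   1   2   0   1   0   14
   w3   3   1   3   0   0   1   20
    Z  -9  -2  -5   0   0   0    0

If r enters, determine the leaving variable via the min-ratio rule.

Column r entries and ratios — w1: 13/2 = 13/2; w2: 14/2 = 7; w3: 20/3 = 20/3.
Smallest ratio is 13/2 in the row of w1, so w1 leaves.

w1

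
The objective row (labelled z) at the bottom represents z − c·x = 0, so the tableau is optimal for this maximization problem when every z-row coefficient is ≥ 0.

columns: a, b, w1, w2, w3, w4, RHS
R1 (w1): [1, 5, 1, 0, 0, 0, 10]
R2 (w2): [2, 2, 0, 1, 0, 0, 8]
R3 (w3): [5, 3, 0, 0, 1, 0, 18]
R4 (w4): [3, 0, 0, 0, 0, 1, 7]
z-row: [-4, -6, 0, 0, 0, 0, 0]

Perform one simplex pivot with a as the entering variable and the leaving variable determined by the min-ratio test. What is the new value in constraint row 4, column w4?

Ratio test on column a — row 1: 10/1 = 10; row 2: 8/2 = 4; row 3: 18/5 = 18/5; row 4: 7/3 = 7/3. Minimum is 7/3 at row 4 (w4 leaves); pivot element 3.
Divide row 4 by 3; eliminate column a from the other rows.
In the new row 4, the w4 entry is the old entry divided by the pivot: 1/3 = 1/3.

1/3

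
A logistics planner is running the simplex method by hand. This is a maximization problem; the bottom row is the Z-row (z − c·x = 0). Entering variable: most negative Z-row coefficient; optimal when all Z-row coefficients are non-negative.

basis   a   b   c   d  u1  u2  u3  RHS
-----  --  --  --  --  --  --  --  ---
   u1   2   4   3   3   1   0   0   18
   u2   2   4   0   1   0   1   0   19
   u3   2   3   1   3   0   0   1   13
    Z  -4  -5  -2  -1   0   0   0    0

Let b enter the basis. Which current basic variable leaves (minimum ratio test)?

u3

Column b entries and ratios — u1: 18/4 = 9/2; u2: 19/4 = 19/4; u3: 13/3 = 13/3.
Smallest ratio is 13/3 in the row of u3, so u3 leaves.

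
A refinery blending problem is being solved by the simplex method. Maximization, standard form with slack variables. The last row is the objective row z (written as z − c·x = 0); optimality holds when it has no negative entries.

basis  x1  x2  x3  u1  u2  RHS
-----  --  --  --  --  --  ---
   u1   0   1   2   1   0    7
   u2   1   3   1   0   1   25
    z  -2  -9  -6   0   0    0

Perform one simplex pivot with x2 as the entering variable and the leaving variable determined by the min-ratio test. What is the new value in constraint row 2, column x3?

-5

Ratio test on column x2 — row 1: 7/1 = 7; row 2: 25/3 = 25/3. Minimum is 7 at row 1 (u1 leaves); pivot element 1.
Divide row 1 by 1; eliminate column x2 from the other rows.
Row 2 update in column x3: 1 − 3·2 = -5.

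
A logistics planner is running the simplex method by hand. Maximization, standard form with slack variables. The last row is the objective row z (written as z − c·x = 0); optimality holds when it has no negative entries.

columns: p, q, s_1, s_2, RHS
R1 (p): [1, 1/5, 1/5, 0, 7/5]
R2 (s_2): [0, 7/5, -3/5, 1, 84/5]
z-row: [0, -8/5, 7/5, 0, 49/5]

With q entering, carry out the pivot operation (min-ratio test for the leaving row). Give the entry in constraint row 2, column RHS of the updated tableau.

Ratio test on column q — row 1: (7/5)/(1/5) = 7; row 2: (84/5)/(7/5) = 12. Minimum is 7 at row 1 (p leaves); pivot element 1/5.
Divide row 1 by 1/5; eliminate column q from the other rows.
Row 2 update in column RHS: 84/5 − (7/5)·7 = 7.

7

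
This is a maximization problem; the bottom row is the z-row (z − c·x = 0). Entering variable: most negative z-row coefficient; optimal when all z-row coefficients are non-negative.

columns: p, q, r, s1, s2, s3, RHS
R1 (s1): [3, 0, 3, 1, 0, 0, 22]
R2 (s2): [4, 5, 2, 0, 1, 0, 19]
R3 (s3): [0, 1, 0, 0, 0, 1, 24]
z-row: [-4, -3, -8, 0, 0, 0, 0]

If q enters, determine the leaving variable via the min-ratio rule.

Column q entries and ratios — s1: 0 ≤ 0, skip; s2: 19/5 = 19/5; s3: 24/1 = 24.
Smallest ratio is 19/5 in the row of s2, so s2 leaves.

s2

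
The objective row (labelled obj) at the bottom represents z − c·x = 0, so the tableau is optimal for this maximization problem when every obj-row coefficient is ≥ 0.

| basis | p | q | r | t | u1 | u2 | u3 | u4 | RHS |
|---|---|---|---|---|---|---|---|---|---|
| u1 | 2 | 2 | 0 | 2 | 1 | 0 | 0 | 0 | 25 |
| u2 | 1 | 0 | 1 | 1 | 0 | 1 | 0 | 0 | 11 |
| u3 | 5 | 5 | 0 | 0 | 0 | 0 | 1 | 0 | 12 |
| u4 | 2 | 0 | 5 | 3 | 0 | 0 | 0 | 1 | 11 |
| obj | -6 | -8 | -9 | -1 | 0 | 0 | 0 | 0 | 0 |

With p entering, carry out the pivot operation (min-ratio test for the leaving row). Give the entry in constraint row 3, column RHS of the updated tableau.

Ratio test on column p — row 1: 25/2 = 25/2; row 2: 11/1 = 11; row 3: 12/5 = 12/5; row 4: 11/2 = 11/2. Minimum is 12/5 at row 3 (u3 leaves); pivot element 5.
Divide row 3 by 5; eliminate column p from the other rows.
In the new row 3, the RHS entry is the old entry divided by the pivot: 12/5 = 12/5.

12/5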